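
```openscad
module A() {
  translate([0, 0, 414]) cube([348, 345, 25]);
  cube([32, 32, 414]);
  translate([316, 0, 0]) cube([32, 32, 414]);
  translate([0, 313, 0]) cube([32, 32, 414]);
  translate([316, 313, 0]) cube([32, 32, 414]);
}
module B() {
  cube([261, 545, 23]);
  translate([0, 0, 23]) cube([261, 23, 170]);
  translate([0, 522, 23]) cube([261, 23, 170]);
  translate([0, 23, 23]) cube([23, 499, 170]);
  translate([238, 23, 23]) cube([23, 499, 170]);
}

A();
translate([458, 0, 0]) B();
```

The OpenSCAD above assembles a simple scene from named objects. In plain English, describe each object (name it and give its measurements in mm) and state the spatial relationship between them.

A is a simple wooden stool: a rectangular seat 348 mm (x) by 345 mm (y), 25 mm thick, top face at z = 439 mm, on four square legs, each 32×32 mm in cross-section. The legs rest on z = 0, each flush with a corner of the seat.

B is an open storage box with external size 261×545×193 mm and wall thickness 23 mm (the base is also 23 mm thick). The base covers the whole footprint; the four walls stand on the base, with the y-facing walls full-width and the x-facing walls fitting between their inner faces.

The open box is on the floor beside the stool on its +x side.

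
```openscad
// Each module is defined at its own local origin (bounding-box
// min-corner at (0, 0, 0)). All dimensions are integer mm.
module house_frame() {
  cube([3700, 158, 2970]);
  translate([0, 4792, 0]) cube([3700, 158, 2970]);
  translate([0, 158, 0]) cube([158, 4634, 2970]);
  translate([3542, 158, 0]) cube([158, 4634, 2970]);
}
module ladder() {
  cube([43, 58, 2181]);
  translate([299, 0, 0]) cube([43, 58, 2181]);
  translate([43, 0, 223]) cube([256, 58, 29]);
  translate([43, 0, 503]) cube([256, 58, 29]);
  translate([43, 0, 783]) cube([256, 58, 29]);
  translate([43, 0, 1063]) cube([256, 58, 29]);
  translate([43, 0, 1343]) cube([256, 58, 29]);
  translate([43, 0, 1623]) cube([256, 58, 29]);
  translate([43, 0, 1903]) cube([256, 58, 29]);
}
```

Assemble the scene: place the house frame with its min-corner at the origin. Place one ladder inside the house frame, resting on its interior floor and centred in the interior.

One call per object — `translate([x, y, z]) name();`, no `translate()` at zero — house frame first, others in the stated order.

house_frame();
translate([1679, 2446, 0]) ladder();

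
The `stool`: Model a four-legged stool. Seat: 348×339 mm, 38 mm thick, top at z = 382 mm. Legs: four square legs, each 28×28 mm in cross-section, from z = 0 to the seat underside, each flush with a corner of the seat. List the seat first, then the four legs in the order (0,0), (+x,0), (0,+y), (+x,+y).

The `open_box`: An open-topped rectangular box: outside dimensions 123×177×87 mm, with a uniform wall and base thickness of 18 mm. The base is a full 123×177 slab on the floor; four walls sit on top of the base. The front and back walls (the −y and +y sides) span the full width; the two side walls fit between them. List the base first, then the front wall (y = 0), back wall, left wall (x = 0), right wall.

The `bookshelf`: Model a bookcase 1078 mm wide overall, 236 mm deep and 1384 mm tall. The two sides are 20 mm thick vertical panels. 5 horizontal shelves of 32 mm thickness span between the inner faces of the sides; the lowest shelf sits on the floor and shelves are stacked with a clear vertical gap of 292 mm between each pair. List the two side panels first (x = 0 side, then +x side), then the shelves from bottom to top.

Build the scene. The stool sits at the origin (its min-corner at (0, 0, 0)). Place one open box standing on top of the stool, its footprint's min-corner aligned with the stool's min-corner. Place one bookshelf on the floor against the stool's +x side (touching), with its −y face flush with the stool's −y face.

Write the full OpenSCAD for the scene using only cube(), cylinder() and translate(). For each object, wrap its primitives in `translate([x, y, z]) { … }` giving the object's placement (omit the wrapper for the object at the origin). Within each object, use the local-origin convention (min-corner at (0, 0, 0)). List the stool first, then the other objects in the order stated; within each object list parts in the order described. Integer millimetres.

translate([0, 0, 344]) cube([348, 339, 38]);
cube([28, 28, 344]);
translate([320, 0, 0]) cube([28, 28, 344]);
translate([0, 311, 0]) cube([28, 28, 344]);
translate([320, 311, 0]) cube([28, 28, 344]);
translate([0, 0, 382]) {
  cube([123, 177, 18]);
  translate([0, 0, 18]) cube([123, 18, 69]);
  translate([0, 159, 18]) cube([123, 18, 69]);
  translate([0, 18, 18]) cube([18, 141, 69]);
  translate([105, 18, 18]) cube([18, 141, 69]);
}
translate([348, 0, 0]) {
  cube([20, 236, 1384]);
  translate([1058, 0, 0]) cube([20, 236, 1384]);
  translate([20, 0, 0]) cube([1038, 236, 32]);
  translate([20, 0, 324]) cube([1038, 236, 32]);
  translate([20, 0, 648]) cube([1038, 236, 32]);
  translate([20, 0, 972]) cube([1038, 236, 32]);
  translate([20, 0, 1296]) cube([1038, 236, 32]);
}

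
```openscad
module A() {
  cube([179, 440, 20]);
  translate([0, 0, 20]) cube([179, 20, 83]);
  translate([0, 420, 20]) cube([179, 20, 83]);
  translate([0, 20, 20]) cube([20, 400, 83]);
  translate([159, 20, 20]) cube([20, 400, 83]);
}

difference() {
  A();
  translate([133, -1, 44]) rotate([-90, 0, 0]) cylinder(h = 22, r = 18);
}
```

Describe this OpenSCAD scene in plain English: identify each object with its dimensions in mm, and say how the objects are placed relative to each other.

A is an open-topped rectangular box: outside dimensions 179×440×103 mm, with a uniform wall and base thickness of 20 mm. The base is a full 179×440 slab on the floor; four walls sit on top of the base. The front and back walls (the −y and +y sides) span the full width; the two side walls fit between them.

The open box has a circular hole of radius 18 mm through its front wall, centred at (x = 133, z = 44).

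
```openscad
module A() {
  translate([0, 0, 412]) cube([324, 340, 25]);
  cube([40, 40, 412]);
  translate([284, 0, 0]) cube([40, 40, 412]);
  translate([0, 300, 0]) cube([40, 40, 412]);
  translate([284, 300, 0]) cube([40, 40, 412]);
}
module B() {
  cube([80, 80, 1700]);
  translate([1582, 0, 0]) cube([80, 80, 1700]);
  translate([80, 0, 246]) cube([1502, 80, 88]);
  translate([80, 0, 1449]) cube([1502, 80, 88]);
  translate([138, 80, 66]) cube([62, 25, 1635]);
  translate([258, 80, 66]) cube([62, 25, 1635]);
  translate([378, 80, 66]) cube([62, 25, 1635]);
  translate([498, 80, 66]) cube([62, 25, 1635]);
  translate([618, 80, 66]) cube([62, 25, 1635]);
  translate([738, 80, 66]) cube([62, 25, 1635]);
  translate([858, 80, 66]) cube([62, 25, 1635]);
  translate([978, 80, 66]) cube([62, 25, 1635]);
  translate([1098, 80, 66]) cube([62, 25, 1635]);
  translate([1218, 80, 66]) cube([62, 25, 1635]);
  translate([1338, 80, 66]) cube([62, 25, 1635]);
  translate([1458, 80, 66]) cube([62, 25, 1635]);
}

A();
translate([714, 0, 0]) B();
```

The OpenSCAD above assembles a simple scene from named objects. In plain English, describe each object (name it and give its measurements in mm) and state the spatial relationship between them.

A is a four-legged stool. The seat is 324×340 mm, 25 mm thick, top at z = 437 mm. It stands on four square legs, each 40×40 mm in cross-section, from z = 0 to the seat underside, each flush with a corner of the seat.

B is a fence section. Two 80×80 mm posts, 1700 mm tall, stand on the floor with a clear span of 1502 mm between their inner faces. Two horizontal rails of 80×88 mm section span the gap between the posts with their undersides at z = 246 mm and z = 1449 mm, flush with the posts' −y face. 12 pickets, each 62 mm wide, 25 mm thick and 1635 mm tall, are fixed to the +y face of the rails with their bottoms at z = 66 mm, evenly spaced across the span with equal gaps (rounded down to the nearest mm) at the −x end and between each pair — any rounding remainder accumulates at the +x end.

The fence section is on the floor beside the stool on its +x side.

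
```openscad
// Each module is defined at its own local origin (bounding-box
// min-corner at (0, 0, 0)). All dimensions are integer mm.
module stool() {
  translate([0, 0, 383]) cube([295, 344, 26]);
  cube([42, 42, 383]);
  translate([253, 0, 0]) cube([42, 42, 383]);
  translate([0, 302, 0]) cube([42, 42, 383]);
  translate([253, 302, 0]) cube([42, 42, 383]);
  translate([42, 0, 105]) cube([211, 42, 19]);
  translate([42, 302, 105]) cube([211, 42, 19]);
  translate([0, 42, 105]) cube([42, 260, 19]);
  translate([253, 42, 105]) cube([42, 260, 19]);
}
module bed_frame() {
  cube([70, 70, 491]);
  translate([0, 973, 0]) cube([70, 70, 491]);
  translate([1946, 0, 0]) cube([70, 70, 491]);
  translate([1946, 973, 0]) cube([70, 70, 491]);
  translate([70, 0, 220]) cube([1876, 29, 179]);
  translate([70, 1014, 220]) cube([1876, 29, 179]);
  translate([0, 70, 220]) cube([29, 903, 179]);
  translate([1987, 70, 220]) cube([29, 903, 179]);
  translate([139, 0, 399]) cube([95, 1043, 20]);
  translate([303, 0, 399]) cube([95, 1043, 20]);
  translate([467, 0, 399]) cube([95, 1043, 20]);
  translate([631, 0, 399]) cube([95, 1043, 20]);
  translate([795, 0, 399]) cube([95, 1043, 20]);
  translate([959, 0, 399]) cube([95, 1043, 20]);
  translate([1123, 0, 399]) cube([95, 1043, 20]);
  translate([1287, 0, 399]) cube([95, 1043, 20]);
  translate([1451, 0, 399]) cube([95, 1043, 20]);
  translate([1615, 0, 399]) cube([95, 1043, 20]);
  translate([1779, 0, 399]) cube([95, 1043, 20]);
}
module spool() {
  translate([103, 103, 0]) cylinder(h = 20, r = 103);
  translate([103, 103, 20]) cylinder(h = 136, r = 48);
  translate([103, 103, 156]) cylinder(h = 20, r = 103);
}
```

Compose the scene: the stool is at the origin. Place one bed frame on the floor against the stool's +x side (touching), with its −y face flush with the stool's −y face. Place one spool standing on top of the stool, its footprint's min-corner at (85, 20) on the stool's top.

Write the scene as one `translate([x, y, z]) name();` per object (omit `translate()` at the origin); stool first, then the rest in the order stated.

stool();
translate([295, 0, 0]) bed_frame();
translate([85, 20, 409]) spool();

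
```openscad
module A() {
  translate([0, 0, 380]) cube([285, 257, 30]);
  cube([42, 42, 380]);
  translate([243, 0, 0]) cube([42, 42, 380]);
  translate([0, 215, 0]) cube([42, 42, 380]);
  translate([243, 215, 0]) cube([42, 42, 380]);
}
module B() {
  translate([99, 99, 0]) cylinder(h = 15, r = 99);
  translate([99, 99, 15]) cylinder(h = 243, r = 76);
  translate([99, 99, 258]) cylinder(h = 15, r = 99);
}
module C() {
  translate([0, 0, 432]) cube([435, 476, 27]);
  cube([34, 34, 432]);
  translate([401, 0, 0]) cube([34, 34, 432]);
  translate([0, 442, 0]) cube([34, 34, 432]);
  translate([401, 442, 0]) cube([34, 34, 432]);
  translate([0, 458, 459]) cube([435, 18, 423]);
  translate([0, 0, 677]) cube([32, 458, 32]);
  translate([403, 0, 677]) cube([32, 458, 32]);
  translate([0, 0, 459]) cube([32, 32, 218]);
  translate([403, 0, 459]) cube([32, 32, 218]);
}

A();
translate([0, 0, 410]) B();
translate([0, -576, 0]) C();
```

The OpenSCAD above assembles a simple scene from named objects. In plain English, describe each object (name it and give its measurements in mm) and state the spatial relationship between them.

A is a four-legged stool. The seat is 285×257 mm, 30 mm thick, top at z = 410 mm. It stands on four square legs, each 42×42 mm in cross-section, from z = 0 to the seat underside, each flush with a corner of the seat.

B is a spool: two coaxial disc flanges of radius 99 mm and thickness 15 mm, joined by a core cylinder of radius 76 mm and height 243 mm. The lower flange rests on z = 0 and the three cylinders share a vertical axis.

C is a chair. The seat is a 435×476×27 mm slab with its top at z = 459 mm, on four 34×34 mm corner legs (flush with the seat edges, standing on z = 0). A flat backrest 18 mm thick, 423 mm tall, spans the full seat width and rises from the seat top along its +y edge, rear face flush with the rear of the seat. Two armrests of 32×32 mm section run along each side from the seat's front edge to the front of the backrest, top faces 250 mm above the seat top and outer faces flush with the seat's x-edges; a 32×32 mm post under the front of each armrest stands on the seat at the front corner.

The spool is on top of the stool. The chair is on the floor beside the stool on its −y side.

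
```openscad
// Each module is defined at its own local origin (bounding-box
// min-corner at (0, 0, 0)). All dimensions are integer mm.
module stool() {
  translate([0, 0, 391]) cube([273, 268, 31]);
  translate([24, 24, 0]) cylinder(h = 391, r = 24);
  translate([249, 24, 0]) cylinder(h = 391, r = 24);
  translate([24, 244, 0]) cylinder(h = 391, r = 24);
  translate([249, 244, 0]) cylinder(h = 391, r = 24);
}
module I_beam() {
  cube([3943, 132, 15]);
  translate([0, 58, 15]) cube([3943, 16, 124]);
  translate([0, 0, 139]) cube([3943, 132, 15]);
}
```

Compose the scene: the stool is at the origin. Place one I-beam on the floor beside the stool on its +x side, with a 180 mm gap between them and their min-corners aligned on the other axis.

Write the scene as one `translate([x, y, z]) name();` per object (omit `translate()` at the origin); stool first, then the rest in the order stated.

stool();
translate([453, 0, 0]) I_beam();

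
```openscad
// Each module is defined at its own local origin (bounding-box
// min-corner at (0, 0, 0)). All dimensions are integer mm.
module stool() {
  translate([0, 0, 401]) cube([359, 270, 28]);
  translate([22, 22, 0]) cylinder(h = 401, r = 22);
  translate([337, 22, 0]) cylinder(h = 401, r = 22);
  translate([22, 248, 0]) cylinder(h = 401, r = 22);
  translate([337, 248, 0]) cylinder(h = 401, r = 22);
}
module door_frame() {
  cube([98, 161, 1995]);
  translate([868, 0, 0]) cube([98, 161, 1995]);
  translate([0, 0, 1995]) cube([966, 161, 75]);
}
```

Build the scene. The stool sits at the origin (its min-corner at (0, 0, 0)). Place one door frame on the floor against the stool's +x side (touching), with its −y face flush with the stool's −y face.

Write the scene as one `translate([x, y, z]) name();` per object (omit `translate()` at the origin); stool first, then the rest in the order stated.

stool();
translate([359, 0, 0]) door_frame();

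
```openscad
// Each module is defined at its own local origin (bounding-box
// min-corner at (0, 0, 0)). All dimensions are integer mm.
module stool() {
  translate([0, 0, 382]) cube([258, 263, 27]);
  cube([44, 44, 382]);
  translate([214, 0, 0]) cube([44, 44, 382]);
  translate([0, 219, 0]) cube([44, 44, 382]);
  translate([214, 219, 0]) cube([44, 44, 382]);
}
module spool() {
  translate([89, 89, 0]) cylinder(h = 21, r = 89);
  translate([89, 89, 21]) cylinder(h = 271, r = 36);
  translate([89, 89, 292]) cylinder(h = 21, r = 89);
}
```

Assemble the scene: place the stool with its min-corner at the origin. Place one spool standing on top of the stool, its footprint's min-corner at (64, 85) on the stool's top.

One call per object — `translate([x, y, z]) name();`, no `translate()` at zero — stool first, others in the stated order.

stool();
translate([64, 85, 409]) spool();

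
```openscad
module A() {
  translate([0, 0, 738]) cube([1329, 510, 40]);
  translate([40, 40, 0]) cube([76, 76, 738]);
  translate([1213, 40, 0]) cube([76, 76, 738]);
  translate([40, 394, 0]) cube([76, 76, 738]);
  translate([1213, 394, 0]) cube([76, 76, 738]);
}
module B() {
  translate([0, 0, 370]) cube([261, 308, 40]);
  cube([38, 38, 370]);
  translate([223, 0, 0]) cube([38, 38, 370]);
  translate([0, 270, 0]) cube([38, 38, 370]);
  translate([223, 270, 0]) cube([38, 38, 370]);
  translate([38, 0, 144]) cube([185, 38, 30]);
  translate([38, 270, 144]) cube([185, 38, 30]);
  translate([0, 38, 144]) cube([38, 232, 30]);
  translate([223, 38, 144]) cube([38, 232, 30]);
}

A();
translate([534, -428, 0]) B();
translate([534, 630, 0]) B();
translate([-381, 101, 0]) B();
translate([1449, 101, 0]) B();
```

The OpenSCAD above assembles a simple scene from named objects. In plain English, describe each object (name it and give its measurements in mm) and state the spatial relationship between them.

A is a table with a 1329×510 mm rectangular top, 40 mm thick, top surface at z = 778 mm, supported by four 76×76 mm square legs, each inset 40 mm from the nearest pair of top edges, running from the floor.

B is a four-legged stool. The seat is 261×308 mm, 40 mm thick, top at z = 410 mm. It stands on four square legs, each 38×38 mm in cross-section, from z = 0 to the seat underside, each flush with a corner of the seat. Four stretchers, 38 mm wide and 30 mm tall, connect adjacent legs with their undersides at z = 144 mm, each running between the inner faces of the legs it joins and aligned with the legs' outer faces on the other axis.

Four stools sit around the table at the −y, +y, −x, +x sides.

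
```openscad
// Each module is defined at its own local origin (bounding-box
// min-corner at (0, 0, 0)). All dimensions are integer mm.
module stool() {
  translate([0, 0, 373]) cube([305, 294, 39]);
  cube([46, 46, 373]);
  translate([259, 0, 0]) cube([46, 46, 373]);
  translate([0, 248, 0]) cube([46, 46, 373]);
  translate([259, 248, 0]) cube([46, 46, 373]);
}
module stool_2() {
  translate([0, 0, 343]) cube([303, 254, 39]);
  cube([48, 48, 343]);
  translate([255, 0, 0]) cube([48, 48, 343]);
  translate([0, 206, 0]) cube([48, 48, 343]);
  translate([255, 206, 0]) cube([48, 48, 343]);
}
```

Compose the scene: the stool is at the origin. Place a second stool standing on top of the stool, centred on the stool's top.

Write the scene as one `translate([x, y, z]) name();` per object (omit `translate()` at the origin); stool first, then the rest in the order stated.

stool();
translate([1, 20, 412]) stool_2();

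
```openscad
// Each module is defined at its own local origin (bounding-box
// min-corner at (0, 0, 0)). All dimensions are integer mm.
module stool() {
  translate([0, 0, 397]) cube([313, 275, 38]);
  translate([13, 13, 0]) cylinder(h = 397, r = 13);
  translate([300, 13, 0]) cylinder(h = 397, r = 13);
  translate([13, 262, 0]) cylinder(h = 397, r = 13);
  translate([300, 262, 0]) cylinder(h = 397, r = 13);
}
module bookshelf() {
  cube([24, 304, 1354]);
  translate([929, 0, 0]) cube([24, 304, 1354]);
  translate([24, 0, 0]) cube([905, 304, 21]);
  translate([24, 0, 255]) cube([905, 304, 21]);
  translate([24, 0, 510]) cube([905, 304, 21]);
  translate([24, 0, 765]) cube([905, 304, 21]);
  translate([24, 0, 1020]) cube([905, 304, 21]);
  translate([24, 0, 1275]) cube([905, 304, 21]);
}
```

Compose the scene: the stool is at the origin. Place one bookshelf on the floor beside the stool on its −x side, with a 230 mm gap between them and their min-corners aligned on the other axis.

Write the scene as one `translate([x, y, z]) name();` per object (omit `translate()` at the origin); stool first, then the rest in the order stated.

stool();
translate([-1183, 0, 0]) bookshelf();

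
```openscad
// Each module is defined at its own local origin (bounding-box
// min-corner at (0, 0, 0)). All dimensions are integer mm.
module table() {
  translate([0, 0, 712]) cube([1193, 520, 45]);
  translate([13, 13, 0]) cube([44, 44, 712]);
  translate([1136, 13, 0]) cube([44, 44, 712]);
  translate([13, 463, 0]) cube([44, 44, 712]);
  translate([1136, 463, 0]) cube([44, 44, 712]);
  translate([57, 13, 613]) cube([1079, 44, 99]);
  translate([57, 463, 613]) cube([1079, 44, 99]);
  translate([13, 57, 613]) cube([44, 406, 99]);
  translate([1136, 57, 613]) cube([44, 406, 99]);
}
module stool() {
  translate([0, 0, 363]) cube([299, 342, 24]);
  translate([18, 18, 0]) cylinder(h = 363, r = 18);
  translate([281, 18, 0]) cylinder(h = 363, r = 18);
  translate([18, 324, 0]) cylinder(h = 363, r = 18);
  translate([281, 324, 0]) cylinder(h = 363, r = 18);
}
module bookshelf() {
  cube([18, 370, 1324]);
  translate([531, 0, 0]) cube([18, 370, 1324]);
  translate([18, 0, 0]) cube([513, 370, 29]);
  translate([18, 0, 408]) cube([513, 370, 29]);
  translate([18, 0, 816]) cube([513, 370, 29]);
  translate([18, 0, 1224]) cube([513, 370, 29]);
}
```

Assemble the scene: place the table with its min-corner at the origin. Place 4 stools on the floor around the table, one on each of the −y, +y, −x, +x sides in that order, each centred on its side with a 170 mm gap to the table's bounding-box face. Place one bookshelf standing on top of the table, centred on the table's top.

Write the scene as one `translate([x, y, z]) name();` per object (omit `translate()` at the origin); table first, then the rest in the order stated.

table();
translate([447, -512, 0]) stool();
translate([447, 690, 0]) stool();
translate([-469, 89, 0]) stool();
translate([1363, 89, 0]) stool();
translate([322, 75, 757]) bookshelf();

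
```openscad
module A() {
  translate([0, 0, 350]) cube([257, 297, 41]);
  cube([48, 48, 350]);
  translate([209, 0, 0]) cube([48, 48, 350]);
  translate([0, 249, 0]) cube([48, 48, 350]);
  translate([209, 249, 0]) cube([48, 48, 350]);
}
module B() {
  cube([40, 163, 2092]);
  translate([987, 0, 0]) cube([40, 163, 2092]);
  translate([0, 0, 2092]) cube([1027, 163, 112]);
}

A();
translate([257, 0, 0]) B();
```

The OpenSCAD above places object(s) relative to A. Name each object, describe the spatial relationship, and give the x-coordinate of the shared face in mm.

The stool's +x face and the door frame's −x face are both at x = 257 mm.

A is a stool. B is a door frame. The door frame is against the stool's +x side, with their −y faces flush. The x-coordinate of the shared face is 257 mm.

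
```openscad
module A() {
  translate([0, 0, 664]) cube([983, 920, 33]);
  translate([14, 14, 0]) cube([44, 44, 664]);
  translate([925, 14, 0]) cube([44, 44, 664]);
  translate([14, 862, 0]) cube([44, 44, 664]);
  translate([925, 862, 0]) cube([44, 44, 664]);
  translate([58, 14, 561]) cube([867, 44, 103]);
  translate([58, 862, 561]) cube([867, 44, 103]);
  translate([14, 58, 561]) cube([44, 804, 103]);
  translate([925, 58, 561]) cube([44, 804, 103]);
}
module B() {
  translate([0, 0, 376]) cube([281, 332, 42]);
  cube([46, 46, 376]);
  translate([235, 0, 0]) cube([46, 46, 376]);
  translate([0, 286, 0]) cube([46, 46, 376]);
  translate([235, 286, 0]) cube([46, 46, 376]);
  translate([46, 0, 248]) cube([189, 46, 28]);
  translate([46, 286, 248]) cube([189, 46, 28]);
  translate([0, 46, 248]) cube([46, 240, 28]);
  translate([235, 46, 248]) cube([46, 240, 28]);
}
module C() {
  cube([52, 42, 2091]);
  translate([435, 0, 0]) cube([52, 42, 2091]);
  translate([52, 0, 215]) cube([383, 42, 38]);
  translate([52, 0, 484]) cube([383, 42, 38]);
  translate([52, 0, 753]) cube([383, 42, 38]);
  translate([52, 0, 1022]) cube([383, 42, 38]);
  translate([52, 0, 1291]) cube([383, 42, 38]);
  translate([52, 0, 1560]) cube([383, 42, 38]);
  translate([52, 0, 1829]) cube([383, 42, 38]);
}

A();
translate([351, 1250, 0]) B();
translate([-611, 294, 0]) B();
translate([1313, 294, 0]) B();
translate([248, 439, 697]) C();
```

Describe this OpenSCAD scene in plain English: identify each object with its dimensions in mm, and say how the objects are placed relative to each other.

A is a rectangular dining table. The top is 983×920×33 mm with its upper surface at z = 697 mm. It stands on four 44×44 mm square legs, each inset 14 mm from the nearest pair of top edges, running from the floor to the underside of the top. Four apron rails, 44 mm thick and 103 mm tall, run between adjacent legs with their top edges flush with the underside of the top and their outer faces flush with the legs' outer faces.

B is a simple wooden stool: a rectangular seat 281 mm (x) by 332 mm (y), 42 mm thick, top face at z = 418 mm, on four square legs, each 46×46 mm in cross-section. The legs rest on z = 0, each flush with a corner of the seat. Four stretchers, 46 mm wide and 28 mm tall, connect adjacent legs with their undersides at z = 248 mm, each running between the inner faces of the legs it joins and aligned with the legs' outer faces on the other axis.

C is a straight ladder. Two 52×42 mm vertical rails, 2091 mm tall, stand 487 mm apart (outside-to-outside) with their front faces coplanar on the −y side. 7 rungs, each 42 mm deep and 38 mm tall, span between the inner faces of the rails, front faces flush with the rails. The lowest rung's underside is at z = 215 mm and rungs are spaced 269 mm apart (underside to underside).

Three stools sit around the table at the +y, −x, +x sides. The ladder is on top of the table, centred.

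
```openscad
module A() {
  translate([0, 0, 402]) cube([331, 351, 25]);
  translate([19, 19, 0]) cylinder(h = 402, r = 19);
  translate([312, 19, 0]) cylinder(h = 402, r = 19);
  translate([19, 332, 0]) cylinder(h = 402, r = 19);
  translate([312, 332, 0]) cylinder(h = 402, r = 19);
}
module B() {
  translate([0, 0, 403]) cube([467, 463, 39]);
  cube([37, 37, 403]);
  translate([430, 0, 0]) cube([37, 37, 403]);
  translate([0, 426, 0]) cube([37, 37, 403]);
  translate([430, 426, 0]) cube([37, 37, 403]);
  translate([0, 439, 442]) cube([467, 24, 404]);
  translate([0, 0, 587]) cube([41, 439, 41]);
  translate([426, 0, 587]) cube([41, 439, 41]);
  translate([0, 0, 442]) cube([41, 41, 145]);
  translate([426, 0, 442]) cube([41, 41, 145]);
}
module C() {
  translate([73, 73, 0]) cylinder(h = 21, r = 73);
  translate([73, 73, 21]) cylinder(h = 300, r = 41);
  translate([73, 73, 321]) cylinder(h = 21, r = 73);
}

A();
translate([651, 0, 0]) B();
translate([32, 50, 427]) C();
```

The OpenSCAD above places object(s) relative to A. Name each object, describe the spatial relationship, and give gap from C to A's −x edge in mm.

The spool's min-x is at 32; the stool's min-x is 0; gap = 32 mm.

A is a stool. B is a chair. C is a spool. The chair is on the floor beside the stool on its +x side. The spool is on top of the stool. The gap from the spool to the stool's −x edge is 32 mm.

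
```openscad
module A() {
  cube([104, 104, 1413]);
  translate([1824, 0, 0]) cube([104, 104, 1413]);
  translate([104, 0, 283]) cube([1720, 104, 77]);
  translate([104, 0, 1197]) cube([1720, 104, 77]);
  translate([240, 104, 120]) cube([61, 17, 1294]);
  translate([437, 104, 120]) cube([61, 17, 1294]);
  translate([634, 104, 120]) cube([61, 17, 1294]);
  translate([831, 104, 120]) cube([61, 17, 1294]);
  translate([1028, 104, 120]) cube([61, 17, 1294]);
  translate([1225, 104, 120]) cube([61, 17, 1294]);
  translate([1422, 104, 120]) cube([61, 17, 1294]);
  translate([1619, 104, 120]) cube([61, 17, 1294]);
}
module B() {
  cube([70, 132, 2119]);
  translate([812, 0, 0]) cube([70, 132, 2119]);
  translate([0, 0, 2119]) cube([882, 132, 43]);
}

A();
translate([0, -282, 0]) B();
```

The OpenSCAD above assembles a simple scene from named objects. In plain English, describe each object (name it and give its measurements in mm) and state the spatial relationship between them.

A is a fence section. Two 104×104 mm posts, 1413 mm tall, stand on the floor with a clear span of 1720 mm between their inner faces. Two horizontal rails of 104×77 mm section span the gap between the posts with their undersides at z = 283 mm and z = 1197 mm, flush with the posts' −y face. 8 pickets, each 61 mm wide, 17 mm thick and 1294 mm tall, are fixed to the +y face of the rails with their bottoms at z = 120 mm, evenly spaced across the span with equal gaps (rounded down to the nearest mm) at the −x end and between each pair — any rounding remainder accumulates at the +x end.

B is a door frame. The clear opening is 742 mm wide and 2119 mm high. Two 70 mm wide jambs, 132 mm deep, stand either side of the opening from the floor to the top of the opening. A 43 mm thick head sits across the top of both jambs, spanning the full outside width of the frame.

The door frame is on the floor beside the fence section on its −y side.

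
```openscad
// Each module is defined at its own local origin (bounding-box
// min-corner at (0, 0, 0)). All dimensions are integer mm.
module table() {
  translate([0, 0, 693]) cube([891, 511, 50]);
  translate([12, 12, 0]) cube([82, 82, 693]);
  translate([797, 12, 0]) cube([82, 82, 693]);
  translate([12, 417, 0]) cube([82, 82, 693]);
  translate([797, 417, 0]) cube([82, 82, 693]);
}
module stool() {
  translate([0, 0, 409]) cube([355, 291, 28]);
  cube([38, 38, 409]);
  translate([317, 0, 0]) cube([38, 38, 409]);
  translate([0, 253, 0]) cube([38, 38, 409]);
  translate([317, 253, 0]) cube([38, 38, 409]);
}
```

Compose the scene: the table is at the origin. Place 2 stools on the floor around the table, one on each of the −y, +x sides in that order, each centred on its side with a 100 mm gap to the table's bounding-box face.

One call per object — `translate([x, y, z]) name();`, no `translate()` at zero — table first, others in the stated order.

table();
translate([268, -391, 0]) stool();
translate([991, 110, 0]) stool();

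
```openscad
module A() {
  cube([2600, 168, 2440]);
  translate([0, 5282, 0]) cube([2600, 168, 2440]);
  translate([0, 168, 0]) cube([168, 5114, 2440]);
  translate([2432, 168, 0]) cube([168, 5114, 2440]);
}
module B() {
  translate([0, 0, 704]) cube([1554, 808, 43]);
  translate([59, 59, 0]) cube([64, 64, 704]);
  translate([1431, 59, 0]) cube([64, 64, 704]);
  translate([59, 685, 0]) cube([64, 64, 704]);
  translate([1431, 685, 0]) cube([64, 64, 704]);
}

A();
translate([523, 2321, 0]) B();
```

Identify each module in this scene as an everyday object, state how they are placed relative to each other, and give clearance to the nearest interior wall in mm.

Clearances: x = 355, y = 2153; minimum 355 mm.

A is a house frame. B is a table. The table sits inside the house frame, centred. The clearance to the nearest interior wall is 355 mm.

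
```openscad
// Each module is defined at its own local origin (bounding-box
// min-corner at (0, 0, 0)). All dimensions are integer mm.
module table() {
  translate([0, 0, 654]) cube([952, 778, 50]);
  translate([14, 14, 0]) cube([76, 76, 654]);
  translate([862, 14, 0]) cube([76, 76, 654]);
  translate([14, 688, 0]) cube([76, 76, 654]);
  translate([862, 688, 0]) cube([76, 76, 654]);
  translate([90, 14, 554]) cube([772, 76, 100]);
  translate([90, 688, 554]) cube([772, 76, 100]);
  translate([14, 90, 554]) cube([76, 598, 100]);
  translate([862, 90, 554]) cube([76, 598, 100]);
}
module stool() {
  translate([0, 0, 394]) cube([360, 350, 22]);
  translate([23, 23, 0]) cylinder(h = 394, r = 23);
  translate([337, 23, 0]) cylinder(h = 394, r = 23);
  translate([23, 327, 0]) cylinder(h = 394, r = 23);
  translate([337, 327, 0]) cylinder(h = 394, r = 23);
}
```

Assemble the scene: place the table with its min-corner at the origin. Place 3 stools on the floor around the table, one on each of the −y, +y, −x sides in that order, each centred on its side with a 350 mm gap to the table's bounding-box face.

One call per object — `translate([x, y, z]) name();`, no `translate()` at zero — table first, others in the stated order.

table();
translate([296, -700, 0]) stool();
translate([296, 1128, 0]) stool();
translate([-710, 214, 0]) stool();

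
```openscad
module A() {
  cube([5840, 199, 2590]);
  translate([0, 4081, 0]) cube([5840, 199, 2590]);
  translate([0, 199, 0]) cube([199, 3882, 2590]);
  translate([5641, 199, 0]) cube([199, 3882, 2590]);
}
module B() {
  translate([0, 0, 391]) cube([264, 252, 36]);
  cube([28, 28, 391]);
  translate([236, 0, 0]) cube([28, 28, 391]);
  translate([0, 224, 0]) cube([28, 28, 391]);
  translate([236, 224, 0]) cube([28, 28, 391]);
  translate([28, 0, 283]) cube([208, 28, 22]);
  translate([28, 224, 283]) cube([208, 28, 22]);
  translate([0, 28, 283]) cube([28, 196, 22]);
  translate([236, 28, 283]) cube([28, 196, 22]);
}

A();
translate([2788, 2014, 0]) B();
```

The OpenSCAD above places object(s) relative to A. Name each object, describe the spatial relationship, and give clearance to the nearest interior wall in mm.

A is a house frame. B is a stool. The stool sits inside the house frame, centred. The clearance to the nearest interior wall is 1815 mm.

Clearances: x = 2589, y = 1815; minimum 1815 mm.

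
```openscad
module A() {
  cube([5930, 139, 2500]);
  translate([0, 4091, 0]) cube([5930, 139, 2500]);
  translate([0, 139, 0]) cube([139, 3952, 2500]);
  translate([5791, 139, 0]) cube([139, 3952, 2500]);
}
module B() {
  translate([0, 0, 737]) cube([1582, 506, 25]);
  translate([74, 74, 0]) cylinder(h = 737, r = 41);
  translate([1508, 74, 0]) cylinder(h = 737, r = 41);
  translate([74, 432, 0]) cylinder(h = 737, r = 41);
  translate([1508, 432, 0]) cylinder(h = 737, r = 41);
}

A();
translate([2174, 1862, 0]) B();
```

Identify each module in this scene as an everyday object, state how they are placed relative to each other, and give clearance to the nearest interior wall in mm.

A is a house frame. B is a table. The table sits inside the house frame, centred. The clearance to the nearest interior wall is 1723 mm.

Clearances: x = 2035, y = 1723; minimum 1723 mm.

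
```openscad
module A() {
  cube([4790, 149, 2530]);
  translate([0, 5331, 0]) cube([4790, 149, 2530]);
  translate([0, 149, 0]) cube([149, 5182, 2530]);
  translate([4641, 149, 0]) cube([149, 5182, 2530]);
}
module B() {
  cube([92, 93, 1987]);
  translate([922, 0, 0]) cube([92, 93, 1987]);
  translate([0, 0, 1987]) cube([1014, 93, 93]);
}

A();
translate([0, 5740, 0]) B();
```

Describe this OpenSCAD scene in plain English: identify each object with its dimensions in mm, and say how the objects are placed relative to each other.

A is a box-shaped house frame (walls only): outside footprint 4790×5480 mm, wall height 2530 mm, wall thickness 149 mm. The two y-facing walls run the full x-width; the two x-facing walls fit between the inner faces of the y-facing walls.

B is a rectangular door frame: two vertical jambs of 92×93 mm section, 1987 mm tall, with a clear opening 830 mm wide between their inner faces. A header 93 mm tall and 93 mm deep lies on top of the jambs and spans the full outside width.

The door frame is on the floor beside the house frame on its +y side.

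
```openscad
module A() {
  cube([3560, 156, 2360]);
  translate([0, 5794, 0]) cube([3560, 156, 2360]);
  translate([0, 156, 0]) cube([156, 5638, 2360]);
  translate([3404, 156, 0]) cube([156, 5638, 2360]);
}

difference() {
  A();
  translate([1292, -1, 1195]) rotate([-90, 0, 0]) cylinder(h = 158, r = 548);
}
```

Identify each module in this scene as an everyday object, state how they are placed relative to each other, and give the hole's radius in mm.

A is a house frame. The house frame has a circular hole through its front wall. The hole's radius is 548 mm.

The subtracted cylinder has r = 548 mm.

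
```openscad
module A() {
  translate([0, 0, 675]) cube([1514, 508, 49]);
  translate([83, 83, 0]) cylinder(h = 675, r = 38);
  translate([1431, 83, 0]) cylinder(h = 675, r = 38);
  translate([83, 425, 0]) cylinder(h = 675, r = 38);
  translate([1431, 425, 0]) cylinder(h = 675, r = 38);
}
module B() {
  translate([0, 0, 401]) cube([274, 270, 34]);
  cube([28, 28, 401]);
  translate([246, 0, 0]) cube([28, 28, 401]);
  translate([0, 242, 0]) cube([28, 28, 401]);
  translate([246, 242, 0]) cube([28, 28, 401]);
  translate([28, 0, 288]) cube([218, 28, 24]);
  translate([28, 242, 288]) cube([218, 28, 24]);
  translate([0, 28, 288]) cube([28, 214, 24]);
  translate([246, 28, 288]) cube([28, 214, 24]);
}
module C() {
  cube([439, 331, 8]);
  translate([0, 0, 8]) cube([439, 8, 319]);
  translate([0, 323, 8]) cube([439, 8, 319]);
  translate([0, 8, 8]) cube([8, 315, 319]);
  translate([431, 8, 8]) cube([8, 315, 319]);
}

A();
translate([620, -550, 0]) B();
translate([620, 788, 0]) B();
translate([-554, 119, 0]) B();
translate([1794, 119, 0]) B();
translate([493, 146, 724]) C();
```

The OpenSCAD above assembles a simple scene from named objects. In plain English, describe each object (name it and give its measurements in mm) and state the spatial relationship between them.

A is a rectangular dining table. The top is 1514×508×49 mm with its upper surface at z = 724 mm. It stands on four round legs of 76 mm diameter, each leg's bounding box inset 45 mm from the nearest pair of top edges, running from the floor to the underside of the top.

B is a four-legged stool. The seat is a 274×270×34 mm slab whose top surface is at z = 435 mm; four square legs, each 28×28 mm in cross-section, run from the floor (z = 0) to the underside of the seat, each flush with a corner of the seat. Four stretchers, 28 mm wide and 24 mm tall, connect adjacent legs with their undersides at z = 288 mm, each running between the inner faces of the legs it joins and aligned with the legs' outer faces on the other axis.

C is an open storage box with external size 439×331×327 mm and wall thickness 8 mm (the base is also 8 mm thick). The base covers the whole footprint; the four walls stand on the base, with the y-facing walls full-width and the x-facing walls fitting between their inner faces.

Four stools sit around the table at the −y, +y, −x, +x sides. The open box is on top of the table.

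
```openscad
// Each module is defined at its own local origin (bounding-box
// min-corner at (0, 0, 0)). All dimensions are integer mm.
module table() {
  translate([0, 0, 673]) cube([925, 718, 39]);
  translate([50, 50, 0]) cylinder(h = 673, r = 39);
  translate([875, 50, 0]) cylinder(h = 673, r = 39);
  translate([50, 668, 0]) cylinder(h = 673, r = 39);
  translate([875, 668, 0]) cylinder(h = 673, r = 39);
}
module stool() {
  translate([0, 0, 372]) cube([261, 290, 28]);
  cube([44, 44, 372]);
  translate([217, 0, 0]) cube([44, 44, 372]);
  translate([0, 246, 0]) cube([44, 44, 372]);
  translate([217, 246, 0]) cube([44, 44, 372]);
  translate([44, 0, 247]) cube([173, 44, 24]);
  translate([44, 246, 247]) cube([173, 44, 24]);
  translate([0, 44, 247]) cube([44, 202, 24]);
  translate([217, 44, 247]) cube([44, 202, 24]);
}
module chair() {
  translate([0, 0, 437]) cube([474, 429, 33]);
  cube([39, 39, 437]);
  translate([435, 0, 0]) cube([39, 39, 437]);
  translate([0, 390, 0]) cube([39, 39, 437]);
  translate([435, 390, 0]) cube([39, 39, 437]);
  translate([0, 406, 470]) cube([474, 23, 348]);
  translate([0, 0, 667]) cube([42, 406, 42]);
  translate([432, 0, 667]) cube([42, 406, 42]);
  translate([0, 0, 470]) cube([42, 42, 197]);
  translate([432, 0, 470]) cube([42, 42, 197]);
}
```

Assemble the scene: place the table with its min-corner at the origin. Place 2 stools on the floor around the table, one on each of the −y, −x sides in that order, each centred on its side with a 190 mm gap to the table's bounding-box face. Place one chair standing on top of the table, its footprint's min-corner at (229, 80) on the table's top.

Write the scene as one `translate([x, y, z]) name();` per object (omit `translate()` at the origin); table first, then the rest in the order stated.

table();
translate([332, -480, 0]) stool();
translate([-451, 214, 0]) stool();
translate([229, 80, 712]) chair();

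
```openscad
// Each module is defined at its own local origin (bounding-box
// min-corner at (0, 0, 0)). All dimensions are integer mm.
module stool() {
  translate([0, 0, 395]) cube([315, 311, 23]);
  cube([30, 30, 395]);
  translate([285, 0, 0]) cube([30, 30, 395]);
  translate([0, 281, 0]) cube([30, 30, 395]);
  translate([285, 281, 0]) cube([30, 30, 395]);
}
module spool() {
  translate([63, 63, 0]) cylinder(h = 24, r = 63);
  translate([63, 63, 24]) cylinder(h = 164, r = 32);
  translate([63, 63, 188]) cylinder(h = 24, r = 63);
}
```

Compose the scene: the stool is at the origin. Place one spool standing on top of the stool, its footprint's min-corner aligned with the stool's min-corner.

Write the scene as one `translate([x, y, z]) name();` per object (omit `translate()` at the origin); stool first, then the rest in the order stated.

stool();
translate([0, 0, 418]) spool();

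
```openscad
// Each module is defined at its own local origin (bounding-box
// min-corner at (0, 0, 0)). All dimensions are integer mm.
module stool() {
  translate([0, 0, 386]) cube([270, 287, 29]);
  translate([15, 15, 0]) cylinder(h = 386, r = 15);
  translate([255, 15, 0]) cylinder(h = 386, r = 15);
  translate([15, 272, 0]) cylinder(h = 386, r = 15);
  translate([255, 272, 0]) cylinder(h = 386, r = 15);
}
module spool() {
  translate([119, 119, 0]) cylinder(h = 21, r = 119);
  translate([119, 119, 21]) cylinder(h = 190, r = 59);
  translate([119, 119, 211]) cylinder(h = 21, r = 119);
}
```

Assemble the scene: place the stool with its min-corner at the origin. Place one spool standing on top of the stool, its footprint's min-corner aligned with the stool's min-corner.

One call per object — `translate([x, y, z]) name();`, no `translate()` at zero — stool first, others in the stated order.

stool();
translate([0, 0, 415]) spool();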